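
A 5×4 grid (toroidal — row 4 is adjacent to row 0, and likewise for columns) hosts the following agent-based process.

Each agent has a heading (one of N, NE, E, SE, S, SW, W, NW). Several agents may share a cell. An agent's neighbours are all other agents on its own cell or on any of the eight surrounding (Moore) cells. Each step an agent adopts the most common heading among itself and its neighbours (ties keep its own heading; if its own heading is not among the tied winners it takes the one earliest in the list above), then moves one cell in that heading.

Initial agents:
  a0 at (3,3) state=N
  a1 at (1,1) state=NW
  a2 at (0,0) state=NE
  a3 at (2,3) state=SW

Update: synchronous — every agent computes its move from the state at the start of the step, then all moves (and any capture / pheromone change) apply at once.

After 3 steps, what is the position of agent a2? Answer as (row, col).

t=1: a0@(2,3):N a1@(0,0):NW a2@(4,1):NE a3@(3,2):SW
t=2: a0@(1,3):N a1@(4,3):NW a2@(3,2):NE a3@(4,1):SW
t=3: a0@(0,3):N a1@(3,2):NW a2@(2,3):NE a3@(0,0):SW

(2, 3)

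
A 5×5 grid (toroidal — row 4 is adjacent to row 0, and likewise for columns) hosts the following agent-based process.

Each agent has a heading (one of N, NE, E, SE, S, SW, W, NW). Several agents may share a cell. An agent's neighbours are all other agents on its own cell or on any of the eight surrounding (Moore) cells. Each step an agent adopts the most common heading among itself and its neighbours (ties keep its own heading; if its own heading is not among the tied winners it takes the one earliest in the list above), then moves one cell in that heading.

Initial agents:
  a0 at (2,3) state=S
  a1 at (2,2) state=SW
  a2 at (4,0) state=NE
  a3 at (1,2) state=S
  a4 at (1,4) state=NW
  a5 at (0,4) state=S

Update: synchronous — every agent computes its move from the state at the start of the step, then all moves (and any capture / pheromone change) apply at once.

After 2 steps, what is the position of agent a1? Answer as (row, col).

(4, 2)

t=1: a0@(3,3):S a1@(3,2):S a2@(3,1):NE a3@(2,2):S a4@(2,4):S a5@(1,4):S
t=2: a0@(4,3):S a1@(4,2):S a2@(4,1):S a3@(3,2):S a4@(3,4):S a5@(2,4):S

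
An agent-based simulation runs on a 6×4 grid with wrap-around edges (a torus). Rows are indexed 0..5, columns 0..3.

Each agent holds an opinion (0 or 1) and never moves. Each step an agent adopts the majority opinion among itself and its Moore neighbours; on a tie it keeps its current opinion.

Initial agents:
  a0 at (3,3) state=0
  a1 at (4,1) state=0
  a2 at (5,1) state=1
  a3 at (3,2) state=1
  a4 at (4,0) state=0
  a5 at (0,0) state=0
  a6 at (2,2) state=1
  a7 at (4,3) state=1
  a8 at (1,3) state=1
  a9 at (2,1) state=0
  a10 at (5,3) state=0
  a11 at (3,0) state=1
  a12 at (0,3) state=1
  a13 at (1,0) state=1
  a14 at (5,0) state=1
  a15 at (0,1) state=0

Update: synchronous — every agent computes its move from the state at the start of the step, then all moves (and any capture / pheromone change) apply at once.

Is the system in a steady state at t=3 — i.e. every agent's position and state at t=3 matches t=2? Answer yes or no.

no

t=1: a0@(3,3):1 a1@(4,1):1 a2@(5,1):0 a3@(3,2):1 a4@(4,0):0 a5@(0,0):1 a6@(2,2):1 a7@(4,3):1 a8@(1,3):1 a9@(2,1):1 a10@(5,3):0 a11@(3,0):0 a12@(0,3):1 a13@(1,0):1 a14@(5,0):0 a15@(0,1):1
t=2: a0@(3,3):1 a1@(4,1):0 a2@(5,1):0 a3@(3,2):1 a4@(4,0):0 a5@(0,0):1 a6@(2,2):1 a7@(4,3):0 a8@(1,3):1 a9@(2,1):1 a10@(5,3):0 a11@(3,0):1 a12@(0,3):1 a13@(1,0):1 a14@(5,0):1 a15@(0,1):1
t=3: a0@(3,3):1 a1@(4,1):0 a2@(5,1):0 a3@(3,2):1 a4@(4,0):0 a5@(0,0):1 a6@(2,2):1 a7@(4,3):1 a8@(1,3):1 a9@(2,1):1 a10@(5,3):0 a11@(3,0):1 a12@(0,3):1 a13@(1,0):1 a14@(5,0):0 a15@(0,1):1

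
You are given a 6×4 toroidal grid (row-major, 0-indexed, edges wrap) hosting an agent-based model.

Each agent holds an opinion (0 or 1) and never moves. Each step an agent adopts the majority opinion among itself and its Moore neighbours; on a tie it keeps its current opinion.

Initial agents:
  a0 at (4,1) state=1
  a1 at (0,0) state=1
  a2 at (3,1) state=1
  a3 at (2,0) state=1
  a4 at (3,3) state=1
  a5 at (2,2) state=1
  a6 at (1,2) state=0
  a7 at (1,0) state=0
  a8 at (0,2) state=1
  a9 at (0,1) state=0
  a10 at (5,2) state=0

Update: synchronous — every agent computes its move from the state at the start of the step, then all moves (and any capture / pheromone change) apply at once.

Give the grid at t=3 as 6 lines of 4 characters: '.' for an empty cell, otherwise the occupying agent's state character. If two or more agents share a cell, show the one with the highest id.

000.
0.0.
1.1.
.1.1
.1..
..0.

t=1: a0@(4,1):1 a1@(0,0):0 a2@(3,1):1 a3@(2,0):1 a4@(3,3):1 a5@(2,2):1 a6@(1,2):0 a7@(1,0):0 a8@(0,2):0 a9@(0,1):0 a10@(5,2):0
t=2: (unchanged — steady state)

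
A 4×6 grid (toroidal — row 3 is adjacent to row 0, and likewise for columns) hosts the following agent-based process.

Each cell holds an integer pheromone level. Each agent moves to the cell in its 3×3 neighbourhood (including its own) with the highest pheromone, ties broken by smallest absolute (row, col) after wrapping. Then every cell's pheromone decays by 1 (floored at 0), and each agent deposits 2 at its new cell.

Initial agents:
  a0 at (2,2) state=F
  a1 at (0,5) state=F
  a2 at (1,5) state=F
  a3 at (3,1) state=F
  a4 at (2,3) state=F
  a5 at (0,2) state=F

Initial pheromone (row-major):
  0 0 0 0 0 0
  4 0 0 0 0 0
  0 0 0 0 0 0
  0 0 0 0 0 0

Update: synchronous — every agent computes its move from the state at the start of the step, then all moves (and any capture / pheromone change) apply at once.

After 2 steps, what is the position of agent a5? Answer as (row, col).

(1, 0)

t=1: a0@(1,1) a1@(1,0) a2@(1,0) a3@(0,0) a4@(1,2) a5@(0,1) | pheromone: 2 2 0 0 0 0 / 7 2 2 0 0 0 / 0 0 0 0 0 0 / 0 0 0 0 0 0
t=2: a0@(1,0) a1@(1,0) a2@(1,0) a3@(1,0) a4@(0,1) a5@(1,0) | pheromone: 1 3 0 0 0 0 / 16 1 1 0 0 0 / 0 0 0 0 0 0 / 0 0 0 0 0 0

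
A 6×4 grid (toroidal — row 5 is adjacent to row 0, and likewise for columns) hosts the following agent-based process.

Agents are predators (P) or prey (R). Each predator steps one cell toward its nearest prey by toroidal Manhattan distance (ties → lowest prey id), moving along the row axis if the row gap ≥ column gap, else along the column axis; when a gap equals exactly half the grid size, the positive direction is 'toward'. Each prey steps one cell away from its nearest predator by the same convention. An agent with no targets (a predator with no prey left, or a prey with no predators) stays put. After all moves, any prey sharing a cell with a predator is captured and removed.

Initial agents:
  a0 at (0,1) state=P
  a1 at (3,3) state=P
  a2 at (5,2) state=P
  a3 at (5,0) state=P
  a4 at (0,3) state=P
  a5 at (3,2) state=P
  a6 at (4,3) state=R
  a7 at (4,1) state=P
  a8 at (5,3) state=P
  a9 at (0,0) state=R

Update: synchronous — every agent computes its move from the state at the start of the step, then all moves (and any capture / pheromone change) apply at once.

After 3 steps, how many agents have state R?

1

t=1: a0@(0,0):P a1@(4,3):P a2@(4,2):P a3@(0,0):P a4@(0,0):P a5@(4,2):P a6@(5,3):R a7@(4,2):P a8@(4,3):P a9@(0,3):R
t=2: a0@(0,3):P a1@(5,3):P a2@(5,2):P a3@(0,3):P a4@(0,3):P a5@(5,2):P a7@(5,2):P a8@(5,3):P a9@(0,2):R
t=3: a0@(0,2):P a1@(0,3):P a2@(0,2):P a3@(0,2):P a4@(0,2):P a5@(0,2):P a7@(0,2):P a8@(0,3):P a9@(0,1):R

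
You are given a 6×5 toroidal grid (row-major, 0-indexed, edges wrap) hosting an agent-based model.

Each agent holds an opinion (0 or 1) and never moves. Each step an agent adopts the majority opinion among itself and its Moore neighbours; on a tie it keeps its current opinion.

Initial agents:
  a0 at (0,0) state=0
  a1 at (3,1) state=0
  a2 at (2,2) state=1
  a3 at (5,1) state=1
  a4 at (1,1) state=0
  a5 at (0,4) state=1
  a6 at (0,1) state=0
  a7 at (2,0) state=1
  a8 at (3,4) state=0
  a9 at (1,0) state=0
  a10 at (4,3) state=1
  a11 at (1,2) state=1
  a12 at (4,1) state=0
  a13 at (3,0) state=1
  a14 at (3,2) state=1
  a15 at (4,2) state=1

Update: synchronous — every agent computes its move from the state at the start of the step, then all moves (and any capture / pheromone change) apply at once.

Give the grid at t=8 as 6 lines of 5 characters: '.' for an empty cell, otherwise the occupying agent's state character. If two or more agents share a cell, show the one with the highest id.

00..0
001..
0.1..
111.1
.111.
.0...

t=1: a0@(0,0):0 a1@(3,1):1 a2@(2,2):1 a3@(5,1):0 a4@(1,1):0 a5@(0,4):0 a6@(0,1):0 a7@(2,0):0 a8@(3,4):1 a9@(1,0):0 a10@(4,3):1 a11@(1,2):1 a12@(4,1):1 a13@(3,0):0 a14@(3,2):1 a15@(4,2):1
t=2: a0@(0,0):0 a1@(3,1):1 a2@(2,2):1 a3@(5,1):0 a4@(1,1):0 a5@(0,4):0 a6@(0,1):0 a7@(2,0):0 a8@(3,4):1 a9@(1,0):0 a10@(4,3):1 a11@(1,2):1 a12@(4,1):1 a13@(3,0):1 a14@(3,2):1 a15@(4,2):1
t=3: (unchanged — steady state)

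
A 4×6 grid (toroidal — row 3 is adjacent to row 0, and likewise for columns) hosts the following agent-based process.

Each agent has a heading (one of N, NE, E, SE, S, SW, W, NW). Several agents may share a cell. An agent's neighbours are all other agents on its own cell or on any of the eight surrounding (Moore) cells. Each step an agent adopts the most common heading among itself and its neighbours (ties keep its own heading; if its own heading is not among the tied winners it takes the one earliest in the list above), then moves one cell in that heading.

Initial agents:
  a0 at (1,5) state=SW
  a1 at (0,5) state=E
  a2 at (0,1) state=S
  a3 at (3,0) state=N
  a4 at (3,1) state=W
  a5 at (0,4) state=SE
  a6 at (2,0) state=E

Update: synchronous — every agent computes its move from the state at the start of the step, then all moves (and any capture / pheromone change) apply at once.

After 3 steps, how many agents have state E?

t=1: a0@(1,0):E a1@(0,0):E a2@(1,1):S a3@(3,1):E a4@(3,0):W a5@(1,5):SE a6@(2,1):E
t=2: a0@(1,1):E a1@(0,1):E a2@(1,2):E a3@(3,2):E a4@(3,1):E a5@(1,0):E a6@(2,2):E
t=3: a0@(1,2):E a1@(0,2):E a2@(1,3):E a3@(3,3):E a4@(3,2):E a5@(1,1):E a6@(2,3):E

7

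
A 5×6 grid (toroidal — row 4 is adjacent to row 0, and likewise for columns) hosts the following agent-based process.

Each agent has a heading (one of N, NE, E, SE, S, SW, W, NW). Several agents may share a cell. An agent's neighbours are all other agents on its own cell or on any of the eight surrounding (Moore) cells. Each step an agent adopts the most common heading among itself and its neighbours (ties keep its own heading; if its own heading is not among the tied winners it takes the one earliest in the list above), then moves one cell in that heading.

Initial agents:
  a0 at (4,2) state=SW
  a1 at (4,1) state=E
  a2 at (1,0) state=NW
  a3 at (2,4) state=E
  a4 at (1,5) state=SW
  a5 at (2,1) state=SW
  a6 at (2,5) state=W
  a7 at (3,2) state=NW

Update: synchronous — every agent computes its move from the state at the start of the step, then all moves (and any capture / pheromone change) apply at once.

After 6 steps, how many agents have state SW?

t=1: a0@(0,1):SW a1@(4,2):E a2@(2,5):SW a3@(2,5):E a4@(2,4):SW a5@(1,0):NW a6@(2,4):W a7@(4,1):SW
t=2: a0@(1,0):SW a1@(0,1):SW a2@(3,4):SW a3@(3,4):SW a4@(3,3):SW a5@(2,5):SW a6@(3,3):SW a7@(0,0):SW
t=3: a0@(2,5):SW a1@(1,0):SW a2@(4,3):SW a3@(4,3):SW a4@(4,2):SW a5@(3,4):SW a6@(4,2):SW a7@(1,5):SW
t=4: a0@(3,4):SW a1@(2,5):SW a2@(0,2):SW a3@(0,2):SW a4@(0,1):SW a5@(4,3):SW a6@(0,1):SW a7@(2,4):SW
t=5: a0@(4,3):SW a1@(3,4):SW a2@(1,1):SW a3@(1,1):SW a4@(1,0):SW a5@(0,2):SW a6@(1,0):SW a7@(3,3):SW
t=6: a0@(0,2):SW a1@(4,3):SW a2@(2,0):SW a3@(2,0):SW a4@(2,5):SW a5@(1,1):SW a6@(2,5):SW a7@(4,2):SW

8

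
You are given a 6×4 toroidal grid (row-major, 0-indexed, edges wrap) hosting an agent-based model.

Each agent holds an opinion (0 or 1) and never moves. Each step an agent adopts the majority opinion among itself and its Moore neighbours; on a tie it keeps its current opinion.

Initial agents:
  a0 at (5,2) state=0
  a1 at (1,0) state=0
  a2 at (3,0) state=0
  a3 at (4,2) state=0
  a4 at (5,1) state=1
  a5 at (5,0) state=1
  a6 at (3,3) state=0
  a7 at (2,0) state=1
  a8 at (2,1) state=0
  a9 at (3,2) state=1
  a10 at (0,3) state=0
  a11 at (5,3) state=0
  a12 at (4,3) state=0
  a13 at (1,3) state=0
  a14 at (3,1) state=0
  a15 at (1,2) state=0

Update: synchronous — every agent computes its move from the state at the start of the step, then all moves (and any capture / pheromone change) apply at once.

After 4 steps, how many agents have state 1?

t=1: a0@(5,2):0 a1@(1,0):0 a2@(3,0):0 a3@(4,2):0 a4@(5,1):1 a5@(5,0):0 a6@(3,3):0 a7@(2,0):0 a8@(2,1):0 a9@(3,2):0 a10@(0,3):0 a11@(5,3):0 a12@(4,3):0 a13@(1,3):0 a14@(3,1):0 a15@(1,2):0
t=2: a0@(5,2):0 a1@(1,0):0 a2@(3,0):0 a3@(4,2):0 a4@(5,1):0 a5@(5,0):0 a6@(3,3):0 a7@(2,0):0 a8@(2,1):0 a9@(3,2):0 a10@(0,3):0 a11@(5,3):0 a12@(4,3):0 a13@(1,3):0 a14@(3,1):0 a15@(1,2):0
t=3: (unchanged — steady state)

0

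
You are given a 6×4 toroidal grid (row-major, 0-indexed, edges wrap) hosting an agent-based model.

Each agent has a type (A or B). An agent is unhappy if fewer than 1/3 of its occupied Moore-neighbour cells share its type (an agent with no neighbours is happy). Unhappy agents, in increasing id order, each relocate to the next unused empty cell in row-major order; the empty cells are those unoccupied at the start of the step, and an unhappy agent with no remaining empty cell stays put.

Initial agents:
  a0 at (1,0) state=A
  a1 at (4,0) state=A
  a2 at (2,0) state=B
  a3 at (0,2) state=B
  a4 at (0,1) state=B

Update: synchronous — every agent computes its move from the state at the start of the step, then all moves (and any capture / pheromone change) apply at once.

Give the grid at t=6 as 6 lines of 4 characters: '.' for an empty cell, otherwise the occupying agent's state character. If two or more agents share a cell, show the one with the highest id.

.BBB
A...
....
....
A...
....

t=1: a0@(0,0):A a1@(4,0):A a2@(0,3):B a3@(0,2):B a4@(0,1):B
t=2: a0@(1,0):A a1@(4,0):A a2@(0,3):B a3@(0,2):B a4@(0,1):B
t=3: a0@(0,0):A a1@(4,0):A a2@(0,3):B a3@(0,2):B a4@(0,1):B
t=4: a0@(1,0):A a1@(4,0):A a2@(0,3):B a3@(0,2):B a4@(0,1):B
t=5: a0@(0,0):A a1@(4,0):A a2@(0,3):B a3@(0,2):B a4@(0,1):B
t=6: a0@(1,0):A a1@(4,0):A a2@(0,3):B a3@(0,2):B a4@(0,1):B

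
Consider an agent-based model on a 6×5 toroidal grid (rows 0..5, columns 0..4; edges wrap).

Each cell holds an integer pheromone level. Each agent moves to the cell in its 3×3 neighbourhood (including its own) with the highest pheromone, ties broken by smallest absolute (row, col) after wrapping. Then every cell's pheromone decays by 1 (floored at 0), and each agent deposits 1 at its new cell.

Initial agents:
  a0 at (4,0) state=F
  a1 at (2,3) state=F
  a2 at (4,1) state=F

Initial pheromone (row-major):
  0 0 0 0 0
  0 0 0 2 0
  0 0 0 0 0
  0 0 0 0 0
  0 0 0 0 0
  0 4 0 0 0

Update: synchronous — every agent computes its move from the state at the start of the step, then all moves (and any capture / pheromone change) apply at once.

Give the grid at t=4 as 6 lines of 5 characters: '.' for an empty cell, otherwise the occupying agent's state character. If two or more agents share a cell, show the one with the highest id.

.....
...F.
.....
.....
.....
.F...

t=1: a0@(5,1) a1@(1,3) a2@(5,1) | pheromone: 0 0 0 0 0 / 0 0 0 2 0 / 0 0 0 0 0 / 0 0 0 0 0 / 0 0 0 0 0 / 0 5 0 0 0
t=2: a0@(5,1) a1@(1,3) a2@(5,1) | pheromone: 0 0 0 0 0 / 0 0 0 2 0 / 0 0 0 0 0 / 0 0 0 0 0 / 0 0 0 0 0 / 0 6 0 0 0
t=3: a0@(5,1) a1@(1,3) a2@(5,1) | pheromone: 0 0 0 0 0 / 0 0 0 2 0 / 0 0 0 0 0 / 0 0 0 0 0 / 0 0 0 0 0 / 0 7 0 0 0
t=4: a0@(5,1) a1@(1,3) a2@(5,1) | pheromone: 0 0 0 0 0 / 0 0 0 2 0 / 0 0 0 0 0 / 0 0 0 0 0 / 0 0 0 0 0 / 0 8 0 0 0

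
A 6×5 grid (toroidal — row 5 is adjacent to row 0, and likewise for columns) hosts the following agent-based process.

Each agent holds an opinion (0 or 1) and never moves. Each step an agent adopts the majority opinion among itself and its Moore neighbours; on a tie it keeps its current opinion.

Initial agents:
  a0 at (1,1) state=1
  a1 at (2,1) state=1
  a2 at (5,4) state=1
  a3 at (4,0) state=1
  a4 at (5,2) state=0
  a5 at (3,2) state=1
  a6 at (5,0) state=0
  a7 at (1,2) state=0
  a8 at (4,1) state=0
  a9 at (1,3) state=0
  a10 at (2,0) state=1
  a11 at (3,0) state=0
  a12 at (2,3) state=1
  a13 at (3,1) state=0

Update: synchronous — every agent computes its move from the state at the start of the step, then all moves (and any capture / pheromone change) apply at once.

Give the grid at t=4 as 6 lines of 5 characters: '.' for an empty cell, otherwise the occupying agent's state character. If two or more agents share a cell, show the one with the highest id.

.....
.111.
11.1.
011..
00...
0.0.0

t=1: a0@(1,1):1 a1@(2,1):1 a2@(5,4):1 a3@(4,0):0 a4@(5,2):0 a5@(3,2):1 a6@(5,0):0 a7@(1,2):1 a8@(4,1):0 a9@(1,3):0 a10@(2,0):1 a11@(3,0):0 a12@(2,3):1 a13@(3,1):1
t=2: a0@(1,1):1 a1@(2,1):1 a2@(5,4):0 a3@(4,0):0 a4@(5,2):0 a5@(3,2):1 a6@(5,0):0 a7@(1,2):1 a8@(4,1):0 a9@(1,3):1 a10@(2,0):1 a11@(3,0):0 a12@(2,3):1 a13@(3,1):1
t=3: (unchanged — steady state)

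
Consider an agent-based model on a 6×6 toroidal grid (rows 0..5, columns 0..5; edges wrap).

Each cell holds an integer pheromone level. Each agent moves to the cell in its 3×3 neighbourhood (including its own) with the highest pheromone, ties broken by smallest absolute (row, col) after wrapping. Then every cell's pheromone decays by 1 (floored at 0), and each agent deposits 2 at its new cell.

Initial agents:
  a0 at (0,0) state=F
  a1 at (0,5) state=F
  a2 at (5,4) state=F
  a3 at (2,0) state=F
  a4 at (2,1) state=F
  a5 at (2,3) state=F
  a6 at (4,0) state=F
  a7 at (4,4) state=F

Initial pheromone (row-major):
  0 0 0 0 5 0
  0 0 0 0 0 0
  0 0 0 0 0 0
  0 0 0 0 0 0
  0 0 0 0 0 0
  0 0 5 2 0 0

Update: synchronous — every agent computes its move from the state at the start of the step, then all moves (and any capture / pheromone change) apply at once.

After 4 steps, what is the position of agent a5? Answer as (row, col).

t=1: a0@(0,0) a1@(0,4) a2@(0,4) a3@(1,0) a4@(1,0) a5@(1,2) a6@(3,0) a7@(5,3) | pheromone: 2 0 0 0 8 0 / 4 0 2 0 0 0 / 0 0 0 0 0 0 / 2 0 0 0 0 0 / 0 0 0 0 0 0 / 0 0 4 3 0 0
t=2: a0@(1,0) a1@(0,4) a2@(0,4) a3@(1,0) a4@(1,0) a5@(1,2) a6@(3,0) a7@(0,4) | pheromone: 1 0 0 0 13 0 / 9 0 3 0 0 0 / 0 0 0 0 0 0 / 3 0 0 0 0 0 / 0 0 0 0 0 0 / 0 0 3 2 0 0
t=3: a0@(1,0) a1@(0,4) a2@(0,4) a3@(1,0) a4@(1,0) a5@(1,2) a6@(3,0) a7@(0,4) | pheromone: 0 0 0 0 18 0 / 14 0 4 0 0 0 / 0 0 0 0 0 0 / 4 0 0 0 0 0 / 0 0 0 0 0 0 / 0 0 2 1 0 0
t=4: a0@(1,0) a1@(0,4) a2@(0,4) a3@(1,0) a4@(1,0) a5@(1,2) a6@(3,0) a7@(0,4) | pheromone: 0 0 0 0 23 0 / 19 0 5 0 0 0 / 0 0 0 0 0 0 / 5 0 0 0 0 0 / 0 0 0 0 0 0 / 0 0 1 0 0 0

(1, 2)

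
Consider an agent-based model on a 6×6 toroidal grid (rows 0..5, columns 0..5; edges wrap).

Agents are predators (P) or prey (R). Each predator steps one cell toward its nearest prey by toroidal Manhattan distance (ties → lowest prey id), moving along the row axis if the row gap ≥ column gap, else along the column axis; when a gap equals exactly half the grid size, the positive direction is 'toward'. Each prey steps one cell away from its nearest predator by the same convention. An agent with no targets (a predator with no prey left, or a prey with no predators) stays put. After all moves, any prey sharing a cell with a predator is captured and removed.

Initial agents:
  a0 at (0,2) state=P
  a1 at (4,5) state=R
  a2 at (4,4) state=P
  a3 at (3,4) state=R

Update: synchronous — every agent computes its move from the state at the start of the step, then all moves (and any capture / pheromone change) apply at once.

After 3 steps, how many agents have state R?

2

t=1: a0@(0,3):P a1@(4,0):R a2@(4,5):P a3@(2,4):R
t=2: a0@(1,3):P a1@(4,1):R a2@(4,0):P a3@(3,4):R
t=3: a0@(2,3):P a1@(4,2):R a2@(4,1):P a3@(4,4):R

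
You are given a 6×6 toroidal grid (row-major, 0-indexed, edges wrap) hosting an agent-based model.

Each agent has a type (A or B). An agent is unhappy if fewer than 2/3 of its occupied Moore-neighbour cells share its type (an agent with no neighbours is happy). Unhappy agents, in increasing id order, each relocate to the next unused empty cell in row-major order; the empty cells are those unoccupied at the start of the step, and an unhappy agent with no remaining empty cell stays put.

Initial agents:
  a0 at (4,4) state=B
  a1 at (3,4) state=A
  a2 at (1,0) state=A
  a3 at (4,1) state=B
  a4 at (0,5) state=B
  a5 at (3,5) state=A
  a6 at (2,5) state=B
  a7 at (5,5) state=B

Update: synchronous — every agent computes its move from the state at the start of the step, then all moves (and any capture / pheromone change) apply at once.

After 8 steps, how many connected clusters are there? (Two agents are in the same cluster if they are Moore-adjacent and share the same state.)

t=1: a0@(0,0):B a1@(0,1):A a2@(0,2):A a3@(4,1):B a4@(0,3):B a5@(0,4):A a6@(1,1):B a7@(5,5):B
t=2: a0@(0,0):B a1@(0,5):A a2@(1,0):A a3@(4,1):B a4@(1,2):B a5@(1,3):A a6@(1,4):B a7@(1,5):B
t=3: a0@(0,1):B a1@(0,2):A a2@(0,3):A a3@(4,1):B a4@(0,4):B a5@(1,1):A a6@(2,0):B a7@(2,1):B
t=4: a0@(0,0):B a1@(0,2):A a2@(0,5):A a3@(4,1):B a4@(1,0):B a5@(1,2):A a6@(1,3):B a7@(1,4):B
t=5: a0@(0,1):B a1@(0,3):A a2@(0,4):A a3@(4,1):B a4@(1,1):B a5@(1,5):A a6@(2,0):B a7@(2,1):B
t=6: a0@(0,1):B a1@(0,3):A a2@(0,4):A a3@(4,1):B a4@(1,1):B a5@(0,0):A a6@(2,0):B a7@(2,1):B
t=7: a0@(0,2):B a1@(0,3):A a2@(0,4):A a3@(4,1):B a4@(1,1):B a5@(0,5):A a6@(2,0):B a7@(2,1):B
t=8: a0@(0,0):B a1@(0,1):A a2@(0,4):A a3@(4,1):B a4@(1,1):B a5@(0,5):A a6@(2,0):B a7@(2,1):B

4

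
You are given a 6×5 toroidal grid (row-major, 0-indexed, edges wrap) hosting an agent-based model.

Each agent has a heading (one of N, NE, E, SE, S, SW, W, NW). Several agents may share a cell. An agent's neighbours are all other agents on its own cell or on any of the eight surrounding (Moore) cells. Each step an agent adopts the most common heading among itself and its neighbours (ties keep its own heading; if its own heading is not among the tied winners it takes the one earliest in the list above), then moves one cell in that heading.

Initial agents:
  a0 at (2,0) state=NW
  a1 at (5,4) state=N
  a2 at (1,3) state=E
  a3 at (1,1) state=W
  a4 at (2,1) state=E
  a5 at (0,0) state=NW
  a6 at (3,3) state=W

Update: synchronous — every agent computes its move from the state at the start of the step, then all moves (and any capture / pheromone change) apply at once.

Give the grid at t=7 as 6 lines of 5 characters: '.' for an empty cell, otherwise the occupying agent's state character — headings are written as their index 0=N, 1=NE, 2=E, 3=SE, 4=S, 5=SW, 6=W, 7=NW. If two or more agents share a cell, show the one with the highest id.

t=1: a0@(1,4):NW a1@(4,4):N a2@(1,4):E a3@(0,0):NW a4@(2,2):E a5@(5,4):NW a6@(3,2):W
t=2: a0@(0,3):NW a1@(3,4):N a2@(0,3):NW a3@(5,4):NW a4@(2,3):E a5@(4,3):NW a6@(3,1):W
t=3: a0@(5,2):NW a1@(2,4):N a2@(5,2):NW a3@(4,3):NW a4@(2,4):E a5@(3,2):NW a6@(3,0):W
t=4: a0@(4,1):NW a1@(1,4):N a2@(4,1):NW a3@(3,2):NW a4@(2,0):E a5@(2,1):NW a6@(3,4):W
t=5: a0@(3,0):NW a1@(0,4):N a2@(3,0):NW a3@(2,1):NW a4@(2,1):E a5@(1,0):NW a6@(3,3):W
t=6: a0@(2,4):NW a1@(5,4):N a2@(2,4):NW a3@(1,0):NW a4@(1,0):NW a5@(0,4):NW a6@(3,2):W
t=7: a0@(1,3):NW a1@(4,4):N a2@(1,3):NW a3@(0,4):NW a4@(0,4):NW a5@(5,3):NW a6@(3,1):W

....7
...7.
.....
.6...
....0
...7.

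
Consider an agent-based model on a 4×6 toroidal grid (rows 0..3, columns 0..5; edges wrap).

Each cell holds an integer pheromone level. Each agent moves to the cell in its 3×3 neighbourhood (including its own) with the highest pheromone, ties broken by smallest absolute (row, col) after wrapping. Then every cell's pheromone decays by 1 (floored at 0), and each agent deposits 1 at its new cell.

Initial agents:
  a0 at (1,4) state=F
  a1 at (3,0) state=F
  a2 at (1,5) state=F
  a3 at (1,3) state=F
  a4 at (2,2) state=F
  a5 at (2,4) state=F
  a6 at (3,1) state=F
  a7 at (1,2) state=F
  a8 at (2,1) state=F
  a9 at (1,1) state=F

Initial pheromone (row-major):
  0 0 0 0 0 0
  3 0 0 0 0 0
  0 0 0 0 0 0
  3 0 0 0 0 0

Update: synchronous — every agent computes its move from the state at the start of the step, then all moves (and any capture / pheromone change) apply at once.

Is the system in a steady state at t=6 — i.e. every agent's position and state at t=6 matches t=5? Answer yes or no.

t=1: a0@(0,3) a1@(3,0) a2@(1,0) a3@(0,2) a4@(1,1) a5@(1,3) a6@(3,0) a7@(0,1) a8@(1,0) a9@(1,0) | pheromone: 0 1 1 1 0 0 / 5 1 0 1 0 0 / 0 0 0 0 0 0 / 4 0 0 0 0 0
t=2: a0@(0,2) a1@(3,0) a2@(1,0) a3@(0,1) a4@(1,0) a5@(0,2) a6@(3,0) a7@(1,0) a8@(1,0) a9@(1,0) | pheromone: 0 1 2 0 0 0 / 9 0 0 0 0 0 / 0 0 0 0 0 0 / 5 0 0 0 0 0
t=3: a0@(0,2) a1@(3,0) a2@(1,0) a3@(1,0) a4@(1,0) a5@(0,2) a6@(3,0) a7@(1,0) a8@(1,0) a9@(1,0) | pheromone: 0 0 3 0 0 0 / 14 0 0 0 0 0 / 0 0 0 0 0 0 / 6 0 0 0 0 0
t=4: a0@(0,2) a1@(3,0) a2@(1,0) a3@(1,0) a4@(1,0) a5@(0,2) a6@(3,0) a7@(1,0) a8@(1,0) a9@(1,0) | pheromone: 0 0 4 0 0 0 / 19 0 0 0 0 0 / 0 0 0 0 0 0 / 7 0 0 0 0 0
t=5: a0@(0,2) a1@(3,0) a2@(1,0) a3@(1,0) a4@(1,0) a5@(0,2) a6@(3,0) a7@(1,0) a8@(1,0) a9@(1,0) | pheromone: 0 0 5 0 0 0 / 24 0 0 0 0 0 / 0 0 0 0 0 0 / 8 0 0 0 0 0
t=6: a0@(0,2) a1@(3,0) a2@(1,0) a3@(1,0) a4@(1,0) a5@(0,2) a6@(3,0) a7@(1,0) a8@(1,0) a9@(1,0) | pheromone: 0 0 6 0 0 0 / 29 0 0 0 0 0 / 0 0 0 0 0 0 / 9 0 0 0 0 0

yes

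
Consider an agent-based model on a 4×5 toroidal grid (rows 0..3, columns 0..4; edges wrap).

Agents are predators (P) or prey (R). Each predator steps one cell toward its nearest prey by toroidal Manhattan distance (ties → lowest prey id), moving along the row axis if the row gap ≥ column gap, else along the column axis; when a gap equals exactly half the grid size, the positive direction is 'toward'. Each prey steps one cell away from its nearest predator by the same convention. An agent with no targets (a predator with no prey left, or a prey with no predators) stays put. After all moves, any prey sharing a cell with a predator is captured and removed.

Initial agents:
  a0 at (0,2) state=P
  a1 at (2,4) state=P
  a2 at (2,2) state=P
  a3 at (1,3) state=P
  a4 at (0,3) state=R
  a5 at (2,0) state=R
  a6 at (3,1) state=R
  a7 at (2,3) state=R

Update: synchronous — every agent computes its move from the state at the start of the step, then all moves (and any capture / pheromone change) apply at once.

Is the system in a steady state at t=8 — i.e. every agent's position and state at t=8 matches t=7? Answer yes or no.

t=1: a0@(0,3):P a1@(2,0):P a2@(2,3):P a3@(0,3):P a4@(0,4):R a5@(2,1):R a6@(2,1):R a7@(2,2):R
t=2: a0@(0,4):P a1@(2,1):P a2@(2,2):P a3@(0,4):P a4@(0,0):R
t=3: a0@(0,0):P a1@(3,1):P a2@(3,2):P a3@(0,0):P a4@(0,1):R
t=4: a0@(0,1):P a1@(0,1):P a2@(0,2):P a3@(0,1):P
t=5: (unchanged — steady state)

yes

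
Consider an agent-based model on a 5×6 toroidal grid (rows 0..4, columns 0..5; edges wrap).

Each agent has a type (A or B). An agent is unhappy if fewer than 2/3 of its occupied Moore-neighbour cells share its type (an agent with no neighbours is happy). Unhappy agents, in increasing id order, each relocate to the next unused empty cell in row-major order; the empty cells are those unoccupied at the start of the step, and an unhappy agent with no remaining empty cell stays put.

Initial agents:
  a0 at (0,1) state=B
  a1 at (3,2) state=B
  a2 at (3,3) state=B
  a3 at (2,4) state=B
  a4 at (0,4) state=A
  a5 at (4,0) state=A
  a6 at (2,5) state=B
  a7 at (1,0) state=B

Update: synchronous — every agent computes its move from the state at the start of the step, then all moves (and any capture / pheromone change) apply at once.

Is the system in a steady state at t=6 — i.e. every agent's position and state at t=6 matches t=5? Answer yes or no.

yes

t=1: a0@(0,0):B a1@(3,2):B a2@(3,3):B a3@(2,4):B a4@(0,4):A a5@(0,2):A a6@(2,5):B a7@(1,0):B
t=2: (unchanged — steady state)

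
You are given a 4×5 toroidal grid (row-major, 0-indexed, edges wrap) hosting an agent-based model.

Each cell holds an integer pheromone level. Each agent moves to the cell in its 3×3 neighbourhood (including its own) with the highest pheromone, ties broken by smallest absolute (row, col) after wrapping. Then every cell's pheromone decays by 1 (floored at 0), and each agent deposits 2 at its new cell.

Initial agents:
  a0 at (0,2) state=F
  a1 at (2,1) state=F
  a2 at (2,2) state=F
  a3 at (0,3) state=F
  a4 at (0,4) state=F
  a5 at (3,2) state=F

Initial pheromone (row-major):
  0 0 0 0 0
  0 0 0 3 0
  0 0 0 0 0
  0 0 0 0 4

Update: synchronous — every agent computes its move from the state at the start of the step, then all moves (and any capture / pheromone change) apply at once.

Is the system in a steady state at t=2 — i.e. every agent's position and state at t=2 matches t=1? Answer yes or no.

t=1: a0@(1,3) a1@(1,0) a2@(1,3) a3@(3,4) a4@(3,4) a5@(0,1) | pheromone: 0 2 0 0 0 / 2 0 0 6 0 / 0 0 0 0 0 / 0 0 0 0 7
t=2: a0@(1,3) a1@(0,1) a2@(1,3) a3@(3,4) a4@(3,4) a5@(0,1) | pheromone: 0 5 0 0 0 / 1 0 0 9 0 / 0 0 0 0 0 / 0 0 0 0 10

no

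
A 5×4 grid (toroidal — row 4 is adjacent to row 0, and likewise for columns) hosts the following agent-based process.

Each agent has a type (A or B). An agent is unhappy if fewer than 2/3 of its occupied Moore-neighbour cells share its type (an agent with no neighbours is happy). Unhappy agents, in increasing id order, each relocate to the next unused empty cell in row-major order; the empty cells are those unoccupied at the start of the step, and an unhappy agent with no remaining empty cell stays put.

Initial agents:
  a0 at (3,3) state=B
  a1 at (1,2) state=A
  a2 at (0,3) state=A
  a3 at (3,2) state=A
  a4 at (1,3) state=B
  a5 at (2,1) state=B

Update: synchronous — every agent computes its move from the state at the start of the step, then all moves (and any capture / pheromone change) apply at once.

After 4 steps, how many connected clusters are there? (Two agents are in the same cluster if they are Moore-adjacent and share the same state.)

t=1: a0@(0,0):B a1@(0,1):A a2@(0,2):A a3@(1,0):A a4@(1,1):B a5@(2,0):B
t=2: a0@(0,3):B a1@(1,2):A a2@(1,3):A a3@(2,1):A a4@(2,2):B a5@(2,3):B
t=3: a0@(0,0):B a1@(0,1):A a2@(0,2):A a3@(1,0):A a4@(1,1):B a5@(2,0):B
t=4: a0@(0,3):B a1@(1,2):A a2@(1,3):A a3@(2,1):A a4@(2,2):B a5@(2,3):B

3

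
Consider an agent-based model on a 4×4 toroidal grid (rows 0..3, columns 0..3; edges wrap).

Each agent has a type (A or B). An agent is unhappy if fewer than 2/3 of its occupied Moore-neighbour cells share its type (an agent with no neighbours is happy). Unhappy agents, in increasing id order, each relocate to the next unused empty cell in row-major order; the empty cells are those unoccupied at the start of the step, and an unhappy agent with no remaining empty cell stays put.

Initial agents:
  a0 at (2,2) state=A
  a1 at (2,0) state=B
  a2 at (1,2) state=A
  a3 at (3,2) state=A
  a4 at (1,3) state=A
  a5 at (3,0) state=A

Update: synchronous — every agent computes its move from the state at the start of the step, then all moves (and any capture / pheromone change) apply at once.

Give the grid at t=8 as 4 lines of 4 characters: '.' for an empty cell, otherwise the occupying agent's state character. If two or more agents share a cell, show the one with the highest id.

t=1: a0@(2,2):A a1@(0,0):B a2@(1,2):A a3@(3,2):A a4@(1,3):A a5@(0,1):A
t=2: a0@(2,2):A a1@(0,2):B a2@(1,2):A a3@(3,2):A a4@(1,3):A a5@(0,1):A
t=3: a0@(2,2):A a1@(0,0):B a2@(1,2):A a3@(3,2):A a4@(1,3):A a5@(0,1):A
t=4: a0@(2,2):A a1@(0,2):B a2@(1,2):A a3@(3,2):A a4@(1,3):A a5@(0,1):A
t=5: a0@(2,2):A a1@(0,0):B a2@(1,2):A a3@(3,2):A a4@(1,3):A a5@(0,1):A
t=6: a0@(2,2):A a1@(0,2):B a2@(1,2):A a3@(3,2):A a4@(1,3):A a5@(0,1):A
t=7: a0@(2,2):A a1@(0,0):B a2@(1,2):A a3@(3,2):A a4@(1,3):A a5@(0,1):A
t=8: a0@(2,2):A a1@(0,2):B a2@(1,2):A a3@(3,2):A a4@(1,3):A a5@(0,1):A

.AB.
..AA
..A.
..A.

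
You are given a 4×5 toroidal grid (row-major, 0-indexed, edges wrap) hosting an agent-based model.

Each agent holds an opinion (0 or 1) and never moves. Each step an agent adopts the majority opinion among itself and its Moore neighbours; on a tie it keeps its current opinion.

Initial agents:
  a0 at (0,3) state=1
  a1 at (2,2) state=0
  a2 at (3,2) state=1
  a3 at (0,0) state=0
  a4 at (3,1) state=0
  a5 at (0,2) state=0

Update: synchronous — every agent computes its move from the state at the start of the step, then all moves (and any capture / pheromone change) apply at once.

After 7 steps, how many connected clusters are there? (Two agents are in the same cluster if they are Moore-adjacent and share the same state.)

t=1: a0@(0,3):1 a1@(2,2):0 a2@(3,2):0 a3@(0,0):0 a4@(3,1):0 a5@(0,2):0
t=2: a0@(0,3):0 a1@(2,2):0 a2@(3,2):0 a3@(0,0):0 a4@(3,1):0 a5@(0,2):0
t=3: (unchanged — steady state)

1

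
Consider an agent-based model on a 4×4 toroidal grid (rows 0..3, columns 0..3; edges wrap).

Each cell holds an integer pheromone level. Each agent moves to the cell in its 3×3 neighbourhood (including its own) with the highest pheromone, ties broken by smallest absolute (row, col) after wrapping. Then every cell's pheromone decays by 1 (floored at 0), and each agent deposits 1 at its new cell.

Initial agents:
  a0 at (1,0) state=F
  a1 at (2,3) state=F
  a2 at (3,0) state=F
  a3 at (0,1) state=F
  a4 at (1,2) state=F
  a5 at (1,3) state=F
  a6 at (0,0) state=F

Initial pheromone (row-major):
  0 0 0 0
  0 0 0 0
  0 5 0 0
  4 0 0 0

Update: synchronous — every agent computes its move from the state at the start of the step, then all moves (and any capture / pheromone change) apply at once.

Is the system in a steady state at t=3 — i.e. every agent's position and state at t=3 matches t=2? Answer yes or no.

no

t=1: a0@(2,1) a1@(3,0) a2@(2,1) a3@(3,0) a4@(2,1) a5@(0,0) a6@(3,0) | pheromone: 1 0 0 0 / 0 0 0 0 / 0 7 0 0 / 6 0 0 0
t=2: a0@(2,1) a1@(2,1) a2@(2,1) a3@(2,1) a4@(2,1) a5@(3,0) a6@(2,1) | pheromone: 0 0 0 0 / 0 0 0 0 / 0 12 0 0 / 6 0 0 0
t=3: a0@(2,1) a1@(2,1) a2@(2,1) a3@(2,1) a4@(2,1) a5@(2,1) a6@(2,1) | pheromone: 0 0 0 0 / 0 0 0 0 / 0 18 0 0 / 5 0 0 0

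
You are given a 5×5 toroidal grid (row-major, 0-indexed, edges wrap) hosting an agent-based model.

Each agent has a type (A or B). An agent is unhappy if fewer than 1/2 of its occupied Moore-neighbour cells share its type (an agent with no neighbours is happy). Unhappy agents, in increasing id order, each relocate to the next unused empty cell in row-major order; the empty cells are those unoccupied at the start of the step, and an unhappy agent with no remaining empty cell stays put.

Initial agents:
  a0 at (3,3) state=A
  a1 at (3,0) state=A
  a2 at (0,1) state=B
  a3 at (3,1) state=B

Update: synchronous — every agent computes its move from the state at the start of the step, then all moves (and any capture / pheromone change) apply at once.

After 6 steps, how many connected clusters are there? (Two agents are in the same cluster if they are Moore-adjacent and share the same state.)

t=1: a0@(3,3):A a1@(0,0):A a2@(0,1):B a3@(0,2):B
t=2: a0@(3,3):A a1@(0,3):A a2@(0,1):B a3@(0,2):B
t=3: a0@(3,3):A a1@(0,0):A a2@(0,1):B a3@(0,2):B
t=4: a0@(3,3):A a1@(0,3):A a2@(0,1):B a3@(0,2):B
t=5: a0@(3,3):A a1@(0,0):A a2@(0,1):B a3@(0,2):B
t=6: a0@(3,3):A a1@(0,3):A a2@(0,1):B a3@(0,2):B

3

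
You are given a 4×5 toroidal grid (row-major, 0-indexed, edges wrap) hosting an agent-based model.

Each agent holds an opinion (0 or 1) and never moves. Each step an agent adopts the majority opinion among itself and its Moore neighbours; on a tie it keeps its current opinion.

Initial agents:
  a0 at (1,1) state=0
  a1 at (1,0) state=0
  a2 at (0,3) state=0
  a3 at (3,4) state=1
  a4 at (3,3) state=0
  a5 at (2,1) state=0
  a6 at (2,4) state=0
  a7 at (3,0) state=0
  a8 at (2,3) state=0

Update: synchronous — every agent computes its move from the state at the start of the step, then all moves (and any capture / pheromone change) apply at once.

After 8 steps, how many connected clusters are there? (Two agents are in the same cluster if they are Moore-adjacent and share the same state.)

1

t=1: a0@(1,1):0 a1@(1,0):0 a2@(0,3):0 a3@(3,4):0 a4@(3,3):0 a5@(2,1):0 a6@(2,4):0 a7@(3,0):0 a8@(2,3):0
t=2: (unchanged — steady state)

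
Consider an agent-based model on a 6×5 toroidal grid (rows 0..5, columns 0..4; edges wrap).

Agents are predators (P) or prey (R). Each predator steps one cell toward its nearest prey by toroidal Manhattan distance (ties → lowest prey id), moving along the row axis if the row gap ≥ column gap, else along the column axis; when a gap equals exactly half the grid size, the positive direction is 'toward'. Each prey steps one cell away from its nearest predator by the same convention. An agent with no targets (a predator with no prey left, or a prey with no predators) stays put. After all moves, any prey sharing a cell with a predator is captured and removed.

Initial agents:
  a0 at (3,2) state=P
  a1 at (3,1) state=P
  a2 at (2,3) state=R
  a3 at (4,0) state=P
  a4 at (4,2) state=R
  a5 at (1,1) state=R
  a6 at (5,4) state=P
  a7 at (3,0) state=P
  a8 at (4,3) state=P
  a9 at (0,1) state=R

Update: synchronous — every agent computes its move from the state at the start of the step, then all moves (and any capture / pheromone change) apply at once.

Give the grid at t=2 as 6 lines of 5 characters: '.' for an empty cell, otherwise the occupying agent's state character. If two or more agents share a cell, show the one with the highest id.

t=1: a0@(4,2):P a1@(4,1):P a2@(1,3):R a3@(4,1):P a4@(5,2):R a5@(0,1):R a6@(5,3):P a7@(3,4):P a8@(4,2):P a9@(5,1):R
t=2: a0@(5,2):P a1@(5,1):P a2@(2,3):R a3@(5,1):P a4@(0,2):R a5@(1,1):R a6@(5,2):P a7@(2,4):P a8@(5,2):P a9@(0,1):R

.RR..
.R...
...RP
.....
.....
.PP..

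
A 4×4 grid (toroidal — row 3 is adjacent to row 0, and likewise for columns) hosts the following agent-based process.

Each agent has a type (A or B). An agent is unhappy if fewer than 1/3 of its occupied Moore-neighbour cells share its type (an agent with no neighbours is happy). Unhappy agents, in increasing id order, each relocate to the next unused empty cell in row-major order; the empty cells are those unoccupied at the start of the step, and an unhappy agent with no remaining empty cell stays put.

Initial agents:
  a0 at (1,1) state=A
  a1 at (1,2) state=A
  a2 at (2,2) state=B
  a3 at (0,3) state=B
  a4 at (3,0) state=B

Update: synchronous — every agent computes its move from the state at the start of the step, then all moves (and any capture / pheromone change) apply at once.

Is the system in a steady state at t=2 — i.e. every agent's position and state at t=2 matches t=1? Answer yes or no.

t=1: a0@(1,1):A a1@(1,2):A a2@(0,0):B a3@(0,3):B a4@(3,0):B
t=2: (unchanged — steady state)

yes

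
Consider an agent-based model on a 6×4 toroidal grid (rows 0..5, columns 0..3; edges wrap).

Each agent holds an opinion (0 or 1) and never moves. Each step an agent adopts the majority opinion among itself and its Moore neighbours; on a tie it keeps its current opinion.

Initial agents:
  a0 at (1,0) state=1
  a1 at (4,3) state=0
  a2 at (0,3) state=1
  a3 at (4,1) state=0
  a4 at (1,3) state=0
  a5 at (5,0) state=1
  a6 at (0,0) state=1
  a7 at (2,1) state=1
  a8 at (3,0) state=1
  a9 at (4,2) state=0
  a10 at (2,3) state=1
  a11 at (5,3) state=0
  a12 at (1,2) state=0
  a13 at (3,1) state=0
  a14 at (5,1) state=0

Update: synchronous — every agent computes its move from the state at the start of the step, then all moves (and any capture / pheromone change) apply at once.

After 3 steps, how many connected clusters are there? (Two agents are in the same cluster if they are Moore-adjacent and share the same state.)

t=1: a0@(1,0):1 a1@(4,3):0 a2@(0,3):1 a3@(4,1):0 a4@(1,3):1 a5@(5,0):0 a6@(0,0):1 a7@(2,1):1 a8@(3,0):1 a9@(4,2):0 a10@(2,3):1 a11@(5,3):0 a12@(1,2):1 a13@(3,1):0 a14@(5,1):0
t=2: (unchanged — steady state)

2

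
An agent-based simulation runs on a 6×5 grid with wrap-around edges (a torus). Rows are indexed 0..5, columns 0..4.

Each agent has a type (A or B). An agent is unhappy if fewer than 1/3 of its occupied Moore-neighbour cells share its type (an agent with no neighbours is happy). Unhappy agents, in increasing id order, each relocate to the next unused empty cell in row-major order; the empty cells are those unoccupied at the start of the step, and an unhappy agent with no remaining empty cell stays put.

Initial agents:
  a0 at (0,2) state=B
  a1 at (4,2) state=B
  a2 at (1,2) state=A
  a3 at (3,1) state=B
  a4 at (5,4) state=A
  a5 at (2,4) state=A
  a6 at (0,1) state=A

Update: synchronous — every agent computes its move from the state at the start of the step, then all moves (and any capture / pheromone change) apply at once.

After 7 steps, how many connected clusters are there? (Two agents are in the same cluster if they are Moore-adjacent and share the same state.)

4

t=1: a0@(0,0):B a1@(4,2):B a2@(1,2):A a3@(3,1):B a4@(5,4):A a5@(2,4):A a6@(0,1):A
t=2: a0@(0,2):B a1@(4,2):B a2@(1,2):A a3@(3,1):B a4@(0,3):A a5@(2,4):A a6@(0,1):A
t=3: a0@(0,0):B a1@(4,2):B a2@(1,2):A a3@(3,1):B a4@(0,3):A a5@(2,4):A a6@(0,1):A
t=4: a0@(0,2):B a1@(4,2):B a2@(1,2):A a3@(3,1):B a4@(0,3):A a5@(2,4):A a6@(0,1):A
t=5: a0@(0,0):B a1@(4,2):B a2@(1,2):A a3@(3,1):B a4@(0,3):A a5@(2,4):A a6@(0,1):A
t=6: a0@(0,2):B a1@(4,2):B a2@(1,2):A a3@(3,1):B a4@(0,3):A a5@(2,4):A a6@(0,1):A
t=7: a0@(0,0):B a1@(4,2):B a2@(1,2):A a3@(3,1):B a4@(0,3):A a5@(2,4):A a6@(0,1):A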